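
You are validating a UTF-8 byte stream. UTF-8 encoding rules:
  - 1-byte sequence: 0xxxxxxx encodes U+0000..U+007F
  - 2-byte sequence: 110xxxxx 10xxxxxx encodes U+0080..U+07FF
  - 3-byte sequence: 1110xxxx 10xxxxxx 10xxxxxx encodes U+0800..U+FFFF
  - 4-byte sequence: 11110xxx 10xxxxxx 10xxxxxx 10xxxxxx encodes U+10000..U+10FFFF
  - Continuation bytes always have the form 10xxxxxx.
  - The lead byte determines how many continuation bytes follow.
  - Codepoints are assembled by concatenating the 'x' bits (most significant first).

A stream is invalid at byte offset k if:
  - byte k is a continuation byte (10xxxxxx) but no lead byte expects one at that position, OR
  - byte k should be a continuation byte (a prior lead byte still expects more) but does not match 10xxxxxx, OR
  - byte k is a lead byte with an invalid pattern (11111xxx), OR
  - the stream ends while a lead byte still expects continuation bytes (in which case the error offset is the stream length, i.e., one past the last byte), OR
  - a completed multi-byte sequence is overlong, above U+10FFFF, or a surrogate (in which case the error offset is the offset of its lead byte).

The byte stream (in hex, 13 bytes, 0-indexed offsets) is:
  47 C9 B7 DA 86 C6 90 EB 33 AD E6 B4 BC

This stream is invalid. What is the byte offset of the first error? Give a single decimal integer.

Answer: 8

Derivation:
Byte[0]=47: 1-byte ASCII. cp=U+0047
Byte[1]=C9: 2-byte lead, need 1 cont bytes. acc=0x9
Byte[2]=B7: continuation. acc=(acc<<6)|0x37=0x277
Completed: cp=U+0277 (starts at byte 1)
Byte[3]=DA: 2-byte lead, need 1 cont bytes. acc=0x1A
Byte[4]=86: continuation. acc=(acc<<6)|0x06=0x686
Completed: cp=U+0686 (starts at byte 3)
Byte[5]=C6: 2-byte lead, need 1 cont bytes. acc=0x6
Byte[6]=90: continuation. acc=(acc<<6)|0x10=0x190
Completed: cp=U+0190 (starts at byte 5)
Byte[7]=EB: 3-byte lead, need 2 cont bytes. acc=0xB
Byte[8]=33: expected 10xxxxxx continuation. INVALID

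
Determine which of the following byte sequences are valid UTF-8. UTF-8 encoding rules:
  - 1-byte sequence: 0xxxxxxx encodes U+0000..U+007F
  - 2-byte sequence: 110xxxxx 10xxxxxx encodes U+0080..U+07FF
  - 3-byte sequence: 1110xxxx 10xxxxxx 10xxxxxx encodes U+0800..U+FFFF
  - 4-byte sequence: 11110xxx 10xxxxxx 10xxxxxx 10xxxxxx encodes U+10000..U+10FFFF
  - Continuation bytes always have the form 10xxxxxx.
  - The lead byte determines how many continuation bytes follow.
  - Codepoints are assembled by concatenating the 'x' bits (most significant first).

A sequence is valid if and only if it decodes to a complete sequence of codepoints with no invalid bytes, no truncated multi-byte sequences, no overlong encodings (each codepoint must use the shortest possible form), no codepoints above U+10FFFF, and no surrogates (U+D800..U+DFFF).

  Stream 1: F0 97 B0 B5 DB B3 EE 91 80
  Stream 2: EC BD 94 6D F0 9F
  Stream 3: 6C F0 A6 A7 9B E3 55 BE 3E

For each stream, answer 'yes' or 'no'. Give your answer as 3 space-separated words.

Answer: yes no no

Derivation:
Stream 1: decodes cleanly. VALID
Stream 2: error at byte offset 6. INVALID
Stream 3: error at byte offset 6. INVALID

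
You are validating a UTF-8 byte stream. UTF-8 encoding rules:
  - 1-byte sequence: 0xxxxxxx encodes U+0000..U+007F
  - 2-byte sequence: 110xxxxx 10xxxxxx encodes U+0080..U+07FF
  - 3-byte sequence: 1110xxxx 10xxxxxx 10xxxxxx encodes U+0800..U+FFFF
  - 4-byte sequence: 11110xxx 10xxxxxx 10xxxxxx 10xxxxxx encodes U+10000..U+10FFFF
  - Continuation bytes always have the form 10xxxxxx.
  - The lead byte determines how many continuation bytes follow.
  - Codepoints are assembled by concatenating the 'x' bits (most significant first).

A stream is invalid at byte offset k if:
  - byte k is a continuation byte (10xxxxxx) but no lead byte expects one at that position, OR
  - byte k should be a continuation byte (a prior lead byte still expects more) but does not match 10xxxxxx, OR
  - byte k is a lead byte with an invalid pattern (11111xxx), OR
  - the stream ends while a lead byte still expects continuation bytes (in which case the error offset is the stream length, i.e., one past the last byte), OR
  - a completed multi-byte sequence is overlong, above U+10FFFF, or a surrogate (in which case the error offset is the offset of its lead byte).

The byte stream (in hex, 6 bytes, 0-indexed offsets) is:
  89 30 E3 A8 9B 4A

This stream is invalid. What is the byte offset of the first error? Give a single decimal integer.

Answer: 0

Derivation:
Byte[0]=89: INVALID lead byte (not 0xxx/110x/1110/11110)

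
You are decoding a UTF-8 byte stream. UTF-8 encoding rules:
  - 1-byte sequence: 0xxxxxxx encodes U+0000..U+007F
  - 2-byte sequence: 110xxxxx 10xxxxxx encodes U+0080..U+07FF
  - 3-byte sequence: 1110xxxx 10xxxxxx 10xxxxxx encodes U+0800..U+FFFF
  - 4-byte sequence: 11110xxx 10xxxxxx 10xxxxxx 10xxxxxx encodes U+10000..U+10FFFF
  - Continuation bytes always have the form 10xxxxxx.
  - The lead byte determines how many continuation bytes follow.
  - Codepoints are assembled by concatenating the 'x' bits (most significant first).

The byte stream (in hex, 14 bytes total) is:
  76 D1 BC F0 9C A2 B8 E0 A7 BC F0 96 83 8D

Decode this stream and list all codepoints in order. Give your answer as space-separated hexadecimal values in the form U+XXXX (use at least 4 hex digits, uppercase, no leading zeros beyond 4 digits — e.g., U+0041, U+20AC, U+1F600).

Byte[0]=76: 1-byte ASCII. cp=U+0076
Byte[1]=D1: 2-byte lead, need 1 cont bytes. acc=0x11
Byte[2]=BC: continuation. acc=(acc<<6)|0x3C=0x47C
Completed: cp=U+047C (starts at byte 1)
Byte[3]=F0: 4-byte lead, need 3 cont bytes. acc=0x0
Byte[4]=9C: continuation. acc=(acc<<6)|0x1C=0x1C
Byte[5]=A2: continuation. acc=(acc<<6)|0x22=0x722
Byte[6]=B8: continuation. acc=(acc<<6)|0x38=0x1C8B8
Completed: cp=U+1C8B8 (starts at byte 3)
Byte[7]=E0: 3-byte lead, need 2 cont bytes. acc=0x0
Byte[8]=A7: continuation. acc=(acc<<6)|0x27=0x27
Byte[9]=BC: continuation. acc=(acc<<6)|0x3C=0x9FC
Completed: cp=U+09FC (starts at byte 7)
Byte[10]=F0: 4-byte lead, need 3 cont bytes. acc=0x0
Byte[11]=96: continuation. acc=(acc<<6)|0x16=0x16
Byte[12]=83: continuation. acc=(acc<<6)|0x03=0x583
Byte[13]=8D: continuation. acc=(acc<<6)|0x0D=0x160CD
Completed: cp=U+160CD (starts at byte 10)

Answer: U+0076 U+047C U+1C8B8 U+09FC U+160CD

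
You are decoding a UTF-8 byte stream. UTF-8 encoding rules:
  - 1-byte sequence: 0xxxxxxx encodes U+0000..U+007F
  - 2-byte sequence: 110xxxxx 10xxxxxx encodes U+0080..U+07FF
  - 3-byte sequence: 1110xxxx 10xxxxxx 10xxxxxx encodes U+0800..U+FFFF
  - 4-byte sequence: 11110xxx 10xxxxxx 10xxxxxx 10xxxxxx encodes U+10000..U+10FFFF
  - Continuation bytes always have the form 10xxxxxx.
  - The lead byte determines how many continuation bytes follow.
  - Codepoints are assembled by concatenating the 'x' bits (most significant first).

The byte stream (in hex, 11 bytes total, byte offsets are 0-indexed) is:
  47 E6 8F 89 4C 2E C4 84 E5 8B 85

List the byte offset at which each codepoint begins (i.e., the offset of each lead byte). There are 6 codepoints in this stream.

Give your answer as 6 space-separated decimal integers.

Answer: 0 1 4 5 6 8

Derivation:
Byte[0]=47: 1-byte ASCII. cp=U+0047
Byte[1]=E6: 3-byte lead, need 2 cont bytes. acc=0x6
Byte[2]=8F: continuation. acc=(acc<<6)|0x0F=0x18F
Byte[3]=89: continuation. acc=(acc<<6)|0x09=0x63C9
Completed: cp=U+63C9 (starts at byte 1)
Byte[4]=4C: 1-byte ASCII. cp=U+004C
Byte[5]=2E: 1-byte ASCII. cp=U+002E
Byte[6]=C4: 2-byte lead, need 1 cont bytes. acc=0x4
Byte[7]=84: continuation. acc=(acc<<6)|0x04=0x104
Completed: cp=U+0104 (starts at byte 6)
Byte[8]=E5: 3-byte lead, need 2 cont bytes. acc=0x5
Byte[9]=8B: continuation. acc=(acc<<6)|0x0B=0x14B
Byte[10]=85: continuation. acc=(acc<<6)|0x05=0x52C5
Completed: cp=U+52C5 (starts at byte 8)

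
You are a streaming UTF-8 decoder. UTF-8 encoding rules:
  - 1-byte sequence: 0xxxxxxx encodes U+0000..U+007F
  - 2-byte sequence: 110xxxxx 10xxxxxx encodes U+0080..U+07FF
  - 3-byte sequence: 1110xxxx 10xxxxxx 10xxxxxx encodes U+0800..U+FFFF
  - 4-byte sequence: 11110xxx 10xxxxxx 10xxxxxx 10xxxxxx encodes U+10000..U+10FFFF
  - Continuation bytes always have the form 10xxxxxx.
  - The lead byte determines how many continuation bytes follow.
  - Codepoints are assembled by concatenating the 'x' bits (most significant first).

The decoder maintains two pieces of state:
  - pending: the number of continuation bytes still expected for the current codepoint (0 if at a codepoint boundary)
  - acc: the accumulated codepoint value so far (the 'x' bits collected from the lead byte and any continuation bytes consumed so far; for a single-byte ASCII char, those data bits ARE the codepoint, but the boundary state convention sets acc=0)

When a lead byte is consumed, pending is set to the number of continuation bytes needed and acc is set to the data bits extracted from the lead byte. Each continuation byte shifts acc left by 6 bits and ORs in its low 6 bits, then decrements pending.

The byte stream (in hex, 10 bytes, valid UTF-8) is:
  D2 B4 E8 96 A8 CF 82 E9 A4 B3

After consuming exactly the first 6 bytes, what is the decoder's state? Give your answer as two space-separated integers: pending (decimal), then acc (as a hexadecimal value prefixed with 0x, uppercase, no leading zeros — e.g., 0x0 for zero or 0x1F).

Byte[0]=D2: 2-byte lead. pending=1, acc=0x12
Byte[1]=B4: continuation. acc=(acc<<6)|0x34=0x4B4, pending=0
Byte[2]=E8: 3-byte lead. pending=2, acc=0x8
Byte[3]=96: continuation. acc=(acc<<6)|0x16=0x216, pending=1
Byte[4]=A8: continuation. acc=(acc<<6)|0x28=0x85A8, pending=0
Byte[5]=CF: 2-byte lead. pending=1, acc=0xF

Answer: 1 0xF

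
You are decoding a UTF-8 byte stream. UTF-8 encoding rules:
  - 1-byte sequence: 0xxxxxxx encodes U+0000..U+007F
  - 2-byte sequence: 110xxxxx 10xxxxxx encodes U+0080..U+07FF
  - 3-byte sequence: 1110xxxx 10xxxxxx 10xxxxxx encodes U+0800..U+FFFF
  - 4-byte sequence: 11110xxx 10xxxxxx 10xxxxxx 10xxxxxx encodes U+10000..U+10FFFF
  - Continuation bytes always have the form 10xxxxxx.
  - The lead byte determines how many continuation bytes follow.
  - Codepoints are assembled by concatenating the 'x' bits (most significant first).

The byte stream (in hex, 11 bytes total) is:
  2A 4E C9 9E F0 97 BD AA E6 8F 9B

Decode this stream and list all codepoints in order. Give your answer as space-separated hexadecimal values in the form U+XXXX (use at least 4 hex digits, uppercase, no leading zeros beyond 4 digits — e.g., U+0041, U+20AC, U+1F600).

Byte[0]=2A: 1-byte ASCII. cp=U+002A
Byte[1]=4E: 1-byte ASCII. cp=U+004E
Byte[2]=C9: 2-byte lead, need 1 cont bytes. acc=0x9
Byte[3]=9E: continuation. acc=(acc<<6)|0x1E=0x25E
Completed: cp=U+025E (starts at byte 2)
Byte[4]=F0: 4-byte lead, need 3 cont bytes. acc=0x0
Byte[5]=97: continuation. acc=(acc<<6)|0x17=0x17
Byte[6]=BD: continuation. acc=(acc<<6)|0x3D=0x5FD
Byte[7]=AA: continuation. acc=(acc<<6)|0x2A=0x17F6A
Completed: cp=U+17F6A (starts at byte 4)
Byte[8]=E6: 3-byte lead, need 2 cont bytes. acc=0x6
Byte[9]=8F: continuation. acc=(acc<<6)|0x0F=0x18F
Byte[10]=9B: continuation. acc=(acc<<6)|0x1B=0x63DB
Completed: cp=U+63DB (starts at byte 8)

Answer: U+002A U+004E U+025E U+17F6A U+63DB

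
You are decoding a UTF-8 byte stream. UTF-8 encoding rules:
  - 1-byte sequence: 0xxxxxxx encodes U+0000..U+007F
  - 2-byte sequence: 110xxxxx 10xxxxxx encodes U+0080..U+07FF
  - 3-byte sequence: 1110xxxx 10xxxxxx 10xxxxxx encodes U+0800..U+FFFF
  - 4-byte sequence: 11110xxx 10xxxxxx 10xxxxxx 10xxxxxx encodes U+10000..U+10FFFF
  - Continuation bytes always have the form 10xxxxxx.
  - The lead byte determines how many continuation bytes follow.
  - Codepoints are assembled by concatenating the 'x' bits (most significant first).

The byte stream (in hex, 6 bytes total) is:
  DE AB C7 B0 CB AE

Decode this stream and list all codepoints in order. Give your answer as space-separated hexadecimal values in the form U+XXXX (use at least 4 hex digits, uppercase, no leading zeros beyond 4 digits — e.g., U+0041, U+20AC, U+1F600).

Byte[0]=DE: 2-byte lead, need 1 cont bytes. acc=0x1E
Byte[1]=AB: continuation. acc=(acc<<6)|0x2B=0x7AB
Completed: cp=U+07AB (starts at byte 0)
Byte[2]=C7: 2-byte lead, need 1 cont bytes. acc=0x7
Byte[3]=B0: continuation. acc=(acc<<6)|0x30=0x1F0
Completed: cp=U+01F0 (starts at byte 2)
Byte[4]=CB: 2-byte lead, need 1 cont bytes. acc=0xB
Byte[5]=AE: continuation. acc=(acc<<6)|0x2E=0x2EE
Completed: cp=U+02EE (starts at byte 4)

Answer: U+07AB U+01F0 U+02EE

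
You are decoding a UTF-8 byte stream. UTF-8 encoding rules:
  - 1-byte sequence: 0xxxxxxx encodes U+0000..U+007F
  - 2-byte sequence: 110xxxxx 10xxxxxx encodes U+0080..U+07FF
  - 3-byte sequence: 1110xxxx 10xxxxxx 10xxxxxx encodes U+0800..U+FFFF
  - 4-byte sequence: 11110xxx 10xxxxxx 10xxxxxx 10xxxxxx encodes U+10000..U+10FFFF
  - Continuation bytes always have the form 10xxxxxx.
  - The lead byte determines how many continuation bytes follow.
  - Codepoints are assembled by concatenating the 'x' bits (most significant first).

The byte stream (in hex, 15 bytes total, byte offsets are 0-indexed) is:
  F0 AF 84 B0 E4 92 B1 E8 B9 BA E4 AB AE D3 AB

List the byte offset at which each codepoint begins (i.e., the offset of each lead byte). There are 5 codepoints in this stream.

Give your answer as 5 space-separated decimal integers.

Answer: 0 4 7 10 13

Derivation:
Byte[0]=F0: 4-byte lead, need 3 cont bytes. acc=0x0
Byte[1]=AF: continuation. acc=(acc<<6)|0x2F=0x2F
Byte[2]=84: continuation. acc=(acc<<6)|0x04=0xBC4
Byte[3]=B0: continuation. acc=(acc<<6)|0x30=0x2F130
Completed: cp=U+2F130 (starts at byte 0)
Byte[4]=E4: 3-byte lead, need 2 cont bytes. acc=0x4
Byte[5]=92: continuation. acc=(acc<<6)|0x12=0x112
Byte[6]=B1: continuation. acc=(acc<<6)|0x31=0x44B1
Completed: cp=U+44B1 (starts at byte 4)
Byte[7]=E8: 3-byte lead, need 2 cont bytes. acc=0x8
Byte[8]=B9: continuation. acc=(acc<<6)|0x39=0x239
Byte[9]=BA: continuation. acc=(acc<<6)|0x3A=0x8E7A
Completed: cp=U+8E7A (starts at byte 7)
Byte[10]=E4: 3-byte lead, need 2 cont bytes. acc=0x4
Byte[11]=AB: continuation. acc=(acc<<6)|0x2B=0x12B
Byte[12]=AE: continuation. acc=(acc<<6)|0x2E=0x4AEE
Completed: cp=U+4AEE (starts at byte 10)
Byte[13]=D3: 2-byte lead, need 1 cont bytes. acc=0x13
Byte[14]=AB: continuation. acc=(acc<<6)|0x2B=0x4EB
Completed: cp=U+04EB (starts at byte 13)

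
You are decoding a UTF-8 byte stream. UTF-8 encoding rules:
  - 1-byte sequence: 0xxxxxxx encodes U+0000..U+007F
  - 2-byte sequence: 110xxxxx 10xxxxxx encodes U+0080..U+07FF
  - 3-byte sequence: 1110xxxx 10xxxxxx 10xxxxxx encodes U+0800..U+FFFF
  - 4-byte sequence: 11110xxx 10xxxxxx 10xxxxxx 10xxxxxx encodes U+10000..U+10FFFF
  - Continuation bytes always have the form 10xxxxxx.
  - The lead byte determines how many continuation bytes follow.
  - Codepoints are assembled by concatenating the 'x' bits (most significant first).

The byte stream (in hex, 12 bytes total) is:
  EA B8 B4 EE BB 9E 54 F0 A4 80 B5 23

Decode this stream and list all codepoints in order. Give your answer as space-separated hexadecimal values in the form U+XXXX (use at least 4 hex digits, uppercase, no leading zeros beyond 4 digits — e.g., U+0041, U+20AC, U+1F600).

Answer: U+AE34 U+EEDE U+0054 U+24035 U+0023

Derivation:
Byte[0]=EA: 3-byte lead, need 2 cont bytes. acc=0xA
Byte[1]=B8: continuation. acc=(acc<<6)|0x38=0x2B8
Byte[2]=B4: continuation. acc=(acc<<6)|0x34=0xAE34
Completed: cp=U+AE34 (starts at byte 0)
Byte[3]=EE: 3-byte lead, need 2 cont bytes. acc=0xE
Byte[4]=BB: continuation. acc=(acc<<6)|0x3B=0x3BB
Byte[5]=9E: continuation. acc=(acc<<6)|0x1E=0xEEDE
Completed: cp=U+EEDE (starts at byte 3)
Byte[6]=54: 1-byte ASCII. cp=U+0054
Byte[7]=F0: 4-byte lead, need 3 cont bytes. acc=0x0
Byte[8]=A4: continuation. acc=(acc<<6)|0x24=0x24
Byte[9]=80: continuation. acc=(acc<<6)|0x00=0x900
Byte[10]=B5: continuation. acc=(acc<<6)|0x35=0x24035
Completed: cp=U+24035 (starts at byte 7)
Byte[11]=23: 1-byte ASCII. cp=U+0023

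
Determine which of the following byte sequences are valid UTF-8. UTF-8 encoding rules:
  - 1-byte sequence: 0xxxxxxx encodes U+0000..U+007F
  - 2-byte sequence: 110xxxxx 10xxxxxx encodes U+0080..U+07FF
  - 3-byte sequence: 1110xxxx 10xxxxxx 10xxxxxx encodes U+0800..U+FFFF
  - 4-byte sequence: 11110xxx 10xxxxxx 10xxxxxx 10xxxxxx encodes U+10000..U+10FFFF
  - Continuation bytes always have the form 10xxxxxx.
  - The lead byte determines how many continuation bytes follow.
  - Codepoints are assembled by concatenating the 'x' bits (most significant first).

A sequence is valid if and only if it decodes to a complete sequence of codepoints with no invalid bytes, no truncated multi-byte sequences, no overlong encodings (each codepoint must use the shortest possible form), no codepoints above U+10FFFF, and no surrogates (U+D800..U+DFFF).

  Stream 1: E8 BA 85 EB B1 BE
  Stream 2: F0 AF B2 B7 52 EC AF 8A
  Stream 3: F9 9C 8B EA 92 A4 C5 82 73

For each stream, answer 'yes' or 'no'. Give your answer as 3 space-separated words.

Stream 1: decodes cleanly. VALID
Stream 2: decodes cleanly. VALID
Stream 3: error at byte offset 0. INVALID

Answer: yes yes no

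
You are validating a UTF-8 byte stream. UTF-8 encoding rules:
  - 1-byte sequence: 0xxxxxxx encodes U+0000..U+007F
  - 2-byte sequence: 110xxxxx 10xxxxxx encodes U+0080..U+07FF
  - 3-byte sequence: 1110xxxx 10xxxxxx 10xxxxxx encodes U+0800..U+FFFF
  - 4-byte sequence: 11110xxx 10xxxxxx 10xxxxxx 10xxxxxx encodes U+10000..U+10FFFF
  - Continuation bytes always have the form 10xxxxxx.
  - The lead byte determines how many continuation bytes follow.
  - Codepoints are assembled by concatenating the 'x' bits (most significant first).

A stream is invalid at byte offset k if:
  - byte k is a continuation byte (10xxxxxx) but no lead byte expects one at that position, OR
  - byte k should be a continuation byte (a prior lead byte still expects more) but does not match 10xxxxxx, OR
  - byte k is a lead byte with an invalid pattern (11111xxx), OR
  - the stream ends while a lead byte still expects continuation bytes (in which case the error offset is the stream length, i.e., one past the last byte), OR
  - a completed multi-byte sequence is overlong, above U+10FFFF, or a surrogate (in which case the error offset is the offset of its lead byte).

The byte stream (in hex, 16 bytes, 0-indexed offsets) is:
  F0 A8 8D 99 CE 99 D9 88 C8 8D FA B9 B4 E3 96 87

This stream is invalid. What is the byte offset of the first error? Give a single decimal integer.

Byte[0]=F0: 4-byte lead, need 3 cont bytes. acc=0x0
Byte[1]=A8: continuation. acc=(acc<<6)|0x28=0x28
Byte[2]=8D: continuation. acc=(acc<<6)|0x0D=0xA0D
Byte[3]=99: continuation. acc=(acc<<6)|0x19=0x28359
Completed: cp=U+28359 (starts at byte 0)
Byte[4]=CE: 2-byte lead, need 1 cont bytes. acc=0xE
Byte[5]=99: continuation. acc=(acc<<6)|0x19=0x399
Completed: cp=U+0399 (starts at byte 4)
Byte[6]=D9: 2-byte lead, need 1 cont bytes. acc=0x19
Byte[7]=88: continuation. acc=(acc<<6)|0x08=0x648
Completed: cp=U+0648 (starts at byte 6)
Byte[8]=C8: 2-byte lead, need 1 cont bytes. acc=0x8
Byte[9]=8D: continuation. acc=(acc<<6)|0x0D=0x20D
Completed: cp=U+020D (starts at byte 8)
Byte[10]=FA: INVALID lead byte (not 0xxx/110x/1110/11110)

Answer: 10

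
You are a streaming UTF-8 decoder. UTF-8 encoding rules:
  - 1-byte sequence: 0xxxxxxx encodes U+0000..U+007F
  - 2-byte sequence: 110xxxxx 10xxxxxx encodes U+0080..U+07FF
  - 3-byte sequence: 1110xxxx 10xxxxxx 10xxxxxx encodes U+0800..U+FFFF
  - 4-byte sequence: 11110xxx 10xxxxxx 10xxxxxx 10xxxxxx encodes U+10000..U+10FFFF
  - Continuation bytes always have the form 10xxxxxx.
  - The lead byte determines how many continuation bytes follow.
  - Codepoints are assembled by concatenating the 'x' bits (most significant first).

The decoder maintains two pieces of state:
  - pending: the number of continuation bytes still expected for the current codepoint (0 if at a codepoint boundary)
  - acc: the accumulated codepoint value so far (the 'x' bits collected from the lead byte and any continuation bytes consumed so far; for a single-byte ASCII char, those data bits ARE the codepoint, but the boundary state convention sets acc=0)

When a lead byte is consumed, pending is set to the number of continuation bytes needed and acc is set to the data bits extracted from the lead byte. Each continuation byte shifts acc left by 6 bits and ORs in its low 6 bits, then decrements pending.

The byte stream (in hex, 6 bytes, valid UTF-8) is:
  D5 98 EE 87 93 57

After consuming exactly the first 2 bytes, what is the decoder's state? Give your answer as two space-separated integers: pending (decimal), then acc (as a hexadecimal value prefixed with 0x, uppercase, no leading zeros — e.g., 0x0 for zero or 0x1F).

Answer: 0 0x558

Derivation:
Byte[0]=D5: 2-byte lead. pending=1, acc=0x15
Byte[1]=98: continuation. acc=(acc<<6)|0x18=0x558, pending=0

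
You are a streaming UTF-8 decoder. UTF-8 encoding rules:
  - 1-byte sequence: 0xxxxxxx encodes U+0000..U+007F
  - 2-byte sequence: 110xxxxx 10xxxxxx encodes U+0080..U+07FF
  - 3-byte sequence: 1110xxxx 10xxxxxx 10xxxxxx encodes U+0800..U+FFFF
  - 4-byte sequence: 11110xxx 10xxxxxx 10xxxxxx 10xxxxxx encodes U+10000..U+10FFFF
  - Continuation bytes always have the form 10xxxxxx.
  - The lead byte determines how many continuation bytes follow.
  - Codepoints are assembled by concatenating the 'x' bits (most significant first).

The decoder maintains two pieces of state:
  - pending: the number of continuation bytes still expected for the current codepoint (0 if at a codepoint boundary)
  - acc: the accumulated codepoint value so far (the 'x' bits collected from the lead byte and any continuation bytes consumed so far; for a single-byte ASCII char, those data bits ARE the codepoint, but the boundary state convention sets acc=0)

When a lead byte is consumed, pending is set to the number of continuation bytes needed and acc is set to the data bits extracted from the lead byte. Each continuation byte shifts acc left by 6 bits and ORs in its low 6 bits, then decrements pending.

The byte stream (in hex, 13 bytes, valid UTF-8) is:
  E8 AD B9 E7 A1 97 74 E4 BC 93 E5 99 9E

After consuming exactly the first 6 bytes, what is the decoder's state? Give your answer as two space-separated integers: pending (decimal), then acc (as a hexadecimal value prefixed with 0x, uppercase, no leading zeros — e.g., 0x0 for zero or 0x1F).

Answer: 0 0x7857

Derivation:
Byte[0]=E8: 3-byte lead. pending=2, acc=0x8
Byte[1]=AD: continuation. acc=(acc<<6)|0x2D=0x22D, pending=1
Byte[2]=B9: continuation. acc=(acc<<6)|0x39=0x8B79, pending=0
Byte[3]=E7: 3-byte lead. pending=2, acc=0x7
Byte[4]=A1: continuation. acc=(acc<<6)|0x21=0x1E1, pending=1
Byte[5]=97: continuation. acc=(acc<<6)|0x17=0x7857, pending=0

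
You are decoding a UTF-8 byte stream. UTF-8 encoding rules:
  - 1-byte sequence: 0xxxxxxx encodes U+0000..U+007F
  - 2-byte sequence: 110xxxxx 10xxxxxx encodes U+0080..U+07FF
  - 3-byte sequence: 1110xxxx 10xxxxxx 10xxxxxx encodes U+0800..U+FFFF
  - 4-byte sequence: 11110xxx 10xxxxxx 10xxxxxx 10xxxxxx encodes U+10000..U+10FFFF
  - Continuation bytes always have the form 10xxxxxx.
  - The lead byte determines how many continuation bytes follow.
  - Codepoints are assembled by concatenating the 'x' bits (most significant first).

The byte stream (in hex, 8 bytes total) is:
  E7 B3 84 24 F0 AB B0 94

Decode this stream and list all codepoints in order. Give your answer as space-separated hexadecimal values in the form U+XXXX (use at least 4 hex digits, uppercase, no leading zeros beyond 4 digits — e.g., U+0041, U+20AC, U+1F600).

Answer: U+7CC4 U+0024 U+2BC14

Derivation:
Byte[0]=E7: 3-byte lead, need 2 cont bytes. acc=0x7
Byte[1]=B3: continuation. acc=(acc<<6)|0x33=0x1F3
Byte[2]=84: continuation. acc=(acc<<6)|0x04=0x7CC4
Completed: cp=U+7CC4 (starts at byte 0)
Byte[3]=24: 1-byte ASCII. cp=U+0024
Byte[4]=F0: 4-byte lead, need 3 cont bytes. acc=0x0
Byte[5]=AB: continuation. acc=(acc<<6)|0x2B=0x2B
Byte[6]=B0: continuation. acc=(acc<<6)|0x30=0xAF0
Byte[7]=94: continuation. acc=(acc<<6)|0x14=0x2BC14
Completed: cp=U+2BC14 (starts at byte 4)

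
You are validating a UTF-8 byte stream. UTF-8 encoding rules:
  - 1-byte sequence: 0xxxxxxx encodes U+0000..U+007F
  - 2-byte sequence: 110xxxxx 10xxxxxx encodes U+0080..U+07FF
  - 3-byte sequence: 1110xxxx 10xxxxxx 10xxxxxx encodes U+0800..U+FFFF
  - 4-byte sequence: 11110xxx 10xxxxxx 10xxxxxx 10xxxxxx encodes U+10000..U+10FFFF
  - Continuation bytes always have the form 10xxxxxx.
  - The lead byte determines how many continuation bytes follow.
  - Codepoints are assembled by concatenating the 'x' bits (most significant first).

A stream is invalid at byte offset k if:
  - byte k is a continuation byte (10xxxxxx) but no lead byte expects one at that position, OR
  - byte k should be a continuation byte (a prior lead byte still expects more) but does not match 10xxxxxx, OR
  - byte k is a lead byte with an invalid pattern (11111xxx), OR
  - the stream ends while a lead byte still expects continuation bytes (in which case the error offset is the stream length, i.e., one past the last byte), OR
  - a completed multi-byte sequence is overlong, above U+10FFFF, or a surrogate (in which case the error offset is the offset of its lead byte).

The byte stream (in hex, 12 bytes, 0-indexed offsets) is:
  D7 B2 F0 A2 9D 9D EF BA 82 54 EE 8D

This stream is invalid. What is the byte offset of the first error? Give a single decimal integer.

Answer: 12

Derivation:
Byte[0]=D7: 2-byte lead, need 1 cont bytes. acc=0x17
Byte[1]=B2: continuation. acc=(acc<<6)|0x32=0x5F2
Completed: cp=U+05F2 (starts at byte 0)
Byte[2]=F0: 4-byte lead, need 3 cont bytes. acc=0x0
Byte[3]=A2: continuation. acc=(acc<<6)|0x22=0x22
Byte[4]=9D: continuation. acc=(acc<<6)|0x1D=0x89D
Byte[5]=9D: continuation. acc=(acc<<6)|0x1D=0x2275D
Completed: cp=U+2275D (starts at byte 2)
Byte[6]=EF: 3-byte lead, need 2 cont bytes. acc=0xF
Byte[7]=BA: continuation. acc=(acc<<6)|0x3A=0x3FA
Byte[8]=82: continuation. acc=(acc<<6)|0x02=0xFE82
Completed: cp=U+FE82 (starts at byte 6)
Byte[9]=54: 1-byte ASCII. cp=U+0054
Byte[10]=EE: 3-byte lead, need 2 cont bytes. acc=0xE
Byte[11]=8D: continuation. acc=(acc<<6)|0x0D=0x38D
Byte[12]: stream ended, expected continuation. INVALID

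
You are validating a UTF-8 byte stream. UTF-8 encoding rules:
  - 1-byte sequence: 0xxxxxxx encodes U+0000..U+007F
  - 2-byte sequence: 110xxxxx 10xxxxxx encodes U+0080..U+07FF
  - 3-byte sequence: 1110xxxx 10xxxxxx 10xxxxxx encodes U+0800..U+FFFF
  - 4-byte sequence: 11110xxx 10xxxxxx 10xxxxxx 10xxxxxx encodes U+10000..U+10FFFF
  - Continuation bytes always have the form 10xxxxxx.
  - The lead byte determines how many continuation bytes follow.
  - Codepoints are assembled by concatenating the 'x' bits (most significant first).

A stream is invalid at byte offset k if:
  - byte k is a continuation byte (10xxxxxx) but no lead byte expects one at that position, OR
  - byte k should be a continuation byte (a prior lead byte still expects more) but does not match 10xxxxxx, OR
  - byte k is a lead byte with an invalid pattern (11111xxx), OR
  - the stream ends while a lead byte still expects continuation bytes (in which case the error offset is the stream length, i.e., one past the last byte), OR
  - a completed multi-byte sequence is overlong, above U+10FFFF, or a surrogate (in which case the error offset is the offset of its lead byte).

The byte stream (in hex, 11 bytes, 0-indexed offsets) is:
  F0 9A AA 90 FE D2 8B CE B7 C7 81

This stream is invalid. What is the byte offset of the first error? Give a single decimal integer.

Answer: 4

Derivation:
Byte[0]=F0: 4-byte lead, need 3 cont bytes. acc=0x0
Byte[1]=9A: continuation. acc=(acc<<6)|0x1A=0x1A
Byte[2]=AA: continuation. acc=(acc<<6)|0x2A=0x6AA
Byte[3]=90: continuation. acc=(acc<<6)|0x10=0x1AA90
Completed: cp=U+1AA90 (starts at byte 0)
Byte[4]=FE: INVALID lead byte (not 0xxx/110x/1110/11110)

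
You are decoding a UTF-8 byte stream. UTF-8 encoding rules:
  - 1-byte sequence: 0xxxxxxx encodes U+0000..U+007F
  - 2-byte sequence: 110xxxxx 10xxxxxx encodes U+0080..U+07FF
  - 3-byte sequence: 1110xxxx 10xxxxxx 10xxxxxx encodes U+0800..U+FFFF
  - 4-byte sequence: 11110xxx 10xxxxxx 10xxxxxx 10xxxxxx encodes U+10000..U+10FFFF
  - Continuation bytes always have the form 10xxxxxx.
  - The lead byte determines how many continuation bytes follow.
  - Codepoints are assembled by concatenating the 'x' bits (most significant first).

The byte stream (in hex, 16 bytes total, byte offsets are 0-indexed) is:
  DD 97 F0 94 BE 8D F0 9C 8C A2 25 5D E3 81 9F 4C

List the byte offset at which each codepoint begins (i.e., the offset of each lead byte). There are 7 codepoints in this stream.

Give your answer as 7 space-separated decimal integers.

Answer: 0 2 6 10 11 12 15

Derivation:
Byte[0]=DD: 2-byte lead, need 1 cont bytes. acc=0x1D
Byte[1]=97: continuation. acc=(acc<<6)|0x17=0x757
Completed: cp=U+0757 (starts at byte 0)
Byte[2]=F0: 4-byte lead, need 3 cont bytes. acc=0x0
Byte[3]=94: continuation. acc=(acc<<6)|0x14=0x14
Byte[4]=BE: continuation. acc=(acc<<6)|0x3E=0x53E
Byte[5]=8D: continuation. acc=(acc<<6)|0x0D=0x14F8D
Completed: cp=U+14F8D (starts at byte 2)
Byte[6]=F0: 4-byte lead, need 3 cont bytes. acc=0x0
Byte[7]=9C: continuation. acc=(acc<<6)|0x1C=0x1C
Byte[8]=8C: continuation. acc=(acc<<6)|0x0C=0x70C
Byte[9]=A2: continuation. acc=(acc<<6)|0x22=0x1C322
Completed: cp=U+1C322 (starts at byte 6)
Byte[10]=25: 1-byte ASCII. cp=U+0025
Byte[11]=5D: 1-byte ASCII. cp=U+005D
Byte[12]=E3: 3-byte lead, need 2 cont bytes. acc=0x3
Byte[13]=81: continuation. acc=(acc<<6)|0x01=0xC1
Byte[14]=9F: continuation. acc=(acc<<6)|0x1F=0x305F
Completed: cp=U+305F (starts at byte 12)
Byte[15]=4C: 1-byte ASCII. cp=U+004C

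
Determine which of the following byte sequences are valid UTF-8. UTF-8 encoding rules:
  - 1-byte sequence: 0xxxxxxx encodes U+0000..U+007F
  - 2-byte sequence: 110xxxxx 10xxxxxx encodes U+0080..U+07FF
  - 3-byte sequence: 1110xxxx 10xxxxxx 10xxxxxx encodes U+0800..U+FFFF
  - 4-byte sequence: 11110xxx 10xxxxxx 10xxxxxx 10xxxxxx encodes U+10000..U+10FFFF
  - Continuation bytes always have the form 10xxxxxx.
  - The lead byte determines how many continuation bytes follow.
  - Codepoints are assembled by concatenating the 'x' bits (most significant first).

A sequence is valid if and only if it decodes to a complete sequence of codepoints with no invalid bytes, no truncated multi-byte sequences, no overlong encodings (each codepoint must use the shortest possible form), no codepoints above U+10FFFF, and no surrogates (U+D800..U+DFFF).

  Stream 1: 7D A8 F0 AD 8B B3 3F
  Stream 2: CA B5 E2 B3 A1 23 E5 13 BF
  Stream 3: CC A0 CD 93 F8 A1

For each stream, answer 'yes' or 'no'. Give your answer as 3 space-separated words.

Stream 1: error at byte offset 1. INVALID
Stream 2: error at byte offset 7. INVALID
Stream 3: error at byte offset 4. INVALID

Answer: no no no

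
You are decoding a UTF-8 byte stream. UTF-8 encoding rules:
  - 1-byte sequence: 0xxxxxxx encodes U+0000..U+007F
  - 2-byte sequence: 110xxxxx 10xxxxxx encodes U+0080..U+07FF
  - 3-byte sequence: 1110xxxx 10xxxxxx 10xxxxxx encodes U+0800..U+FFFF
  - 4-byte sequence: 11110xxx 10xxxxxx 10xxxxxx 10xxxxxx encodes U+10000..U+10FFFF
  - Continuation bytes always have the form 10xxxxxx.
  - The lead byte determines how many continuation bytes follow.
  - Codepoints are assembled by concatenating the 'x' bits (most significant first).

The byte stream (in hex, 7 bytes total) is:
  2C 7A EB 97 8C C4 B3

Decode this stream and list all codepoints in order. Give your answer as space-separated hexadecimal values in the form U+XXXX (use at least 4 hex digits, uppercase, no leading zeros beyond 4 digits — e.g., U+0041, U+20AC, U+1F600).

Byte[0]=2C: 1-byte ASCII. cp=U+002C
Byte[1]=7A: 1-byte ASCII. cp=U+007A
Byte[2]=EB: 3-byte lead, need 2 cont bytes. acc=0xB
Byte[3]=97: continuation. acc=(acc<<6)|0x17=0x2D7
Byte[4]=8C: continuation. acc=(acc<<6)|0x0C=0xB5CC
Completed: cp=U+B5CC (starts at byte 2)
Byte[5]=C4: 2-byte lead, need 1 cont bytes. acc=0x4
Byte[6]=B3: continuation. acc=(acc<<6)|0x33=0x133
Completed: cp=U+0133 (starts at byte 5)

Answer: U+002C U+007A U+B5CC U+0133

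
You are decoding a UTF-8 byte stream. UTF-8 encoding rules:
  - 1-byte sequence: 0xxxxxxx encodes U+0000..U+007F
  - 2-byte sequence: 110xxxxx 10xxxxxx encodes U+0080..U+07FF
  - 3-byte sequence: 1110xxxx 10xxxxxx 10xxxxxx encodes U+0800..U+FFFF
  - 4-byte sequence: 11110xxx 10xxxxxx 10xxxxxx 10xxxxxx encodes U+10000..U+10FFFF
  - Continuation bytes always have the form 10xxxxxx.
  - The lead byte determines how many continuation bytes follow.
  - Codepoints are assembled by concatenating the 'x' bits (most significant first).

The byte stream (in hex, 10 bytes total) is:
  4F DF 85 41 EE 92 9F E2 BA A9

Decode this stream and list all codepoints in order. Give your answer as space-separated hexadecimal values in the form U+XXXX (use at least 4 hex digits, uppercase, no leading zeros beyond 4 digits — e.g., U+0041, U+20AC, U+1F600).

Byte[0]=4F: 1-byte ASCII. cp=U+004F
Byte[1]=DF: 2-byte lead, need 1 cont bytes. acc=0x1F
Byte[2]=85: continuation. acc=(acc<<6)|0x05=0x7C5
Completed: cp=U+07C5 (starts at byte 1)
Byte[3]=41: 1-byte ASCII. cp=U+0041
Byte[4]=EE: 3-byte lead, need 2 cont bytes. acc=0xE
Byte[5]=92: continuation. acc=(acc<<6)|0x12=0x392
Byte[6]=9F: continuation. acc=(acc<<6)|0x1F=0xE49F
Completed: cp=U+E49F (starts at byte 4)
Byte[7]=E2: 3-byte lead, need 2 cont bytes. acc=0x2
Byte[8]=BA: continuation. acc=(acc<<6)|0x3A=0xBA
Byte[9]=A9: continuation. acc=(acc<<6)|0x29=0x2EA9
Completed: cp=U+2EA9 (starts at byte 7)

Answer: U+004F U+07C5 U+0041 U+E49F U+2EA9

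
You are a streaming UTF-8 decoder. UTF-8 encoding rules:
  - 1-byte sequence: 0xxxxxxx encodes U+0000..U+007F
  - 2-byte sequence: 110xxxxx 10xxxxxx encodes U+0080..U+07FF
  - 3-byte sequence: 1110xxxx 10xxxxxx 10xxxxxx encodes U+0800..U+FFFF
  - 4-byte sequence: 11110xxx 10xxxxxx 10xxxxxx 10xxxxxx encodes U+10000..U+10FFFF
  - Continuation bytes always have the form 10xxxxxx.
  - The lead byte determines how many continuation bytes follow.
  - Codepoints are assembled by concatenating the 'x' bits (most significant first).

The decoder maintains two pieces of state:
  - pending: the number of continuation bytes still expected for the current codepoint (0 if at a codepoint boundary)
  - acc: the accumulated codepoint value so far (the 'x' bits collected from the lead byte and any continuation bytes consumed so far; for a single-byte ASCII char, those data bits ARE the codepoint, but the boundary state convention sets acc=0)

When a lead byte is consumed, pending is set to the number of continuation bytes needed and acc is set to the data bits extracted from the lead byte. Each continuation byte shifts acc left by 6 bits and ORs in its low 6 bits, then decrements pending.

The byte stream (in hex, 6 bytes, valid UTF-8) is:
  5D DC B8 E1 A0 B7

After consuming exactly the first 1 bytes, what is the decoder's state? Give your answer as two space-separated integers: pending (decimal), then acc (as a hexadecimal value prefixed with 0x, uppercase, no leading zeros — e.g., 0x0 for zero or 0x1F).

Byte[0]=5D: 1-byte. pending=0, acc=0x0

Answer: 0 0x0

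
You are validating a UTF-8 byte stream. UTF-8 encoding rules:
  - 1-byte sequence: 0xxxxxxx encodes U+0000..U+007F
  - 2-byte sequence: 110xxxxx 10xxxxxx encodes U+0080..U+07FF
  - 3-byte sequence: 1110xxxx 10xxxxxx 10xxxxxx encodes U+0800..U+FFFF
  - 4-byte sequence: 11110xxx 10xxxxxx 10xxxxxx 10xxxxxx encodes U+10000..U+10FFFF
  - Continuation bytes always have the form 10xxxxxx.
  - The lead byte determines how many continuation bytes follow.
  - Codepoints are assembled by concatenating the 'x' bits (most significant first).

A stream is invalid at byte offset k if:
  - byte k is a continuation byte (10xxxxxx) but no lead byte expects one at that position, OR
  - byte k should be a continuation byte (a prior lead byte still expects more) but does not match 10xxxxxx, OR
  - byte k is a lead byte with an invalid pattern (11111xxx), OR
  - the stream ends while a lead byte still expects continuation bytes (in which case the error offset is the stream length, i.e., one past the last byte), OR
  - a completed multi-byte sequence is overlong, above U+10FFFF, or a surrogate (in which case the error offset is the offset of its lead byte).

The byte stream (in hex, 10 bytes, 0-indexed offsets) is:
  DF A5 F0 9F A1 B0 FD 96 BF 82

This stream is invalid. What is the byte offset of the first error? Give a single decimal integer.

Answer: 6

Derivation:
Byte[0]=DF: 2-byte lead, need 1 cont bytes. acc=0x1F
Byte[1]=A5: continuation. acc=(acc<<6)|0x25=0x7E5
Completed: cp=U+07E5 (starts at byte 0)
Byte[2]=F0: 4-byte lead, need 3 cont bytes. acc=0x0
Byte[3]=9F: continuation. acc=(acc<<6)|0x1F=0x1F
Byte[4]=A1: continuation. acc=(acc<<6)|0x21=0x7E1
Byte[5]=B0: continuation. acc=(acc<<6)|0x30=0x1F870
Completed: cp=U+1F870 (starts at byte 2)
Byte[6]=FD: INVALID lead byte (not 0xxx/110x/1110/11110)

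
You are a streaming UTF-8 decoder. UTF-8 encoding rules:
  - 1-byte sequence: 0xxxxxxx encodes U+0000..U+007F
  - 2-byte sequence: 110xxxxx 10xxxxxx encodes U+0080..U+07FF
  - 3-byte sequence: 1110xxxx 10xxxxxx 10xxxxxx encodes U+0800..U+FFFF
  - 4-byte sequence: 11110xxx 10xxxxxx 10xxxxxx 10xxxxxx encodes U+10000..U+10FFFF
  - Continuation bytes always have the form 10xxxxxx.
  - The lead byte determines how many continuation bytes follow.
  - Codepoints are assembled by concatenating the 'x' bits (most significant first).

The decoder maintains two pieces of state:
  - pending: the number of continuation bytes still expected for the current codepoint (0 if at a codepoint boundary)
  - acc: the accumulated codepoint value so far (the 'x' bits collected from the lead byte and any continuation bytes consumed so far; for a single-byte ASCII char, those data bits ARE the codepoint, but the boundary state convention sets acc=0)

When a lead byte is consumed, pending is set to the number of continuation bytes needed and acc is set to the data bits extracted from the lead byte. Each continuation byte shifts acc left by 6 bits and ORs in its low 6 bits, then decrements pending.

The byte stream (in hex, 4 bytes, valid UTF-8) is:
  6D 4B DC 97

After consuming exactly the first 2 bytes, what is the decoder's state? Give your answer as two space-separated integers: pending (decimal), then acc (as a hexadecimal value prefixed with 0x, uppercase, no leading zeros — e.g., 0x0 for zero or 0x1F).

Answer: 0 0x0

Derivation:
Byte[0]=6D: 1-byte. pending=0, acc=0x0
Byte[1]=4B: 1-byte. pending=0, acc=0x0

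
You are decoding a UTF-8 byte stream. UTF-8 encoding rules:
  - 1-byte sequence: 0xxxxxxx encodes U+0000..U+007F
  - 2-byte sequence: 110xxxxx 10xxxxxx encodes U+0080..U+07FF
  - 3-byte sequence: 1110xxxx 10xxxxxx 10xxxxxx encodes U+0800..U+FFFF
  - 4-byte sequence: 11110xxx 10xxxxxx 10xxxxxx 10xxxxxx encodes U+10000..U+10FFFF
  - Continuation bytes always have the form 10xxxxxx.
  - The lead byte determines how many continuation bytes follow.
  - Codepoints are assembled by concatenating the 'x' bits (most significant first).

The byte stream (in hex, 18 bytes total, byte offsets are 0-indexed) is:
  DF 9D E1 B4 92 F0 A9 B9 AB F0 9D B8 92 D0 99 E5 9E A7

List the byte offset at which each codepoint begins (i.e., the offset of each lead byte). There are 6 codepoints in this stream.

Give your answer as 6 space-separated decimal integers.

Byte[0]=DF: 2-byte lead, need 1 cont bytes. acc=0x1F
Byte[1]=9D: continuation. acc=(acc<<6)|0x1D=0x7DD
Completed: cp=U+07DD (starts at byte 0)
Byte[2]=E1: 3-byte lead, need 2 cont bytes. acc=0x1
Byte[3]=B4: continuation. acc=(acc<<6)|0x34=0x74
Byte[4]=92: continuation. acc=(acc<<6)|0x12=0x1D12
Completed: cp=U+1D12 (starts at byte 2)
Byte[5]=F0: 4-byte lead, need 3 cont bytes. acc=0x0
Byte[6]=A9: continuation. acc=(acc<<6)|0x29=0x29
Byte[7]=B9: continuation. acc=(acc<<6)|0x39=0xA79
Byte[8]=AB: continuation. acc=(acc<<6)|0x2B=0x29E6B
Completed: cp=U+29E6B (starts at byte 5)
Byte[9]=F0: 4-byte lead, need 3 cont bytes. acc=0x0
Byte[10]=9D: continuation. acc=(acc<<6)|0x1D=0x1D
Byte[11]=B8: continuation. acc=(acc<<6)|0x38=0x778
Byte[12]=92: continuation. acc=(acc<<6)|0x12=0x1DE12
Completed: cp=U+1DE12 (starts at byte 9)
Byte[13]=D0: 2-byte lead, need 1 cont bytes. acc=0x10
Byte[14]=99: continuation. acc=(acc<<6)|0x19=0x419
Completed: cp=U+0419 (starts at byte 13)
Byte[15]=E5: 3-byte lead, need 2 cont bytes. acc=0x5
Byte[16]=9E: continuation. acc=(acc<<6)|0x1E=0x15E
Byte[17]=A7: continuation. acc=(acc<<6)|0x27=0x57A7
Completed: cp=U+57A7 (starts at byte 15)

Answer: 0 2 5 9 13 15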